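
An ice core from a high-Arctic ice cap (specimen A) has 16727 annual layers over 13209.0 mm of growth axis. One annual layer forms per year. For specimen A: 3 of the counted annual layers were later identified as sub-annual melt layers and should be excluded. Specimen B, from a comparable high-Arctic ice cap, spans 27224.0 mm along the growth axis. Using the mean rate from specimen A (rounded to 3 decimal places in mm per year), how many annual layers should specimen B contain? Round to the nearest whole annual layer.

34461 annual layers

Specimen A: after corrections the count is 16727 − 3 = 16724 annual layers.
A: Mean rate = 13209.0 mm / 16724 years ≈ 0.790 mm/yr.
For B, 27224.0 / 0.790 = 34460.76 years ≈ 34461 annual layers.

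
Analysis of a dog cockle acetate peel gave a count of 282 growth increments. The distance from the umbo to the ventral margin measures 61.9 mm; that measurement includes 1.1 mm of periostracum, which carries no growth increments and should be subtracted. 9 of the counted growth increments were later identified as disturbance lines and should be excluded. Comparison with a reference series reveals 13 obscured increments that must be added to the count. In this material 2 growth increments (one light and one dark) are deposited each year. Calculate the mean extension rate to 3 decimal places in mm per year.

Adjusted count: 282 − 9 + 13 = 286 growth increments.
With 2 growth increments per year, 286 / 2 = 143 years.
The growth record spans 61.9 − 1.1 = 60.8 mm.
Mean rate = 60.8 mm / 143 years ≈ 0.425 mm per year.

0.425 mm per year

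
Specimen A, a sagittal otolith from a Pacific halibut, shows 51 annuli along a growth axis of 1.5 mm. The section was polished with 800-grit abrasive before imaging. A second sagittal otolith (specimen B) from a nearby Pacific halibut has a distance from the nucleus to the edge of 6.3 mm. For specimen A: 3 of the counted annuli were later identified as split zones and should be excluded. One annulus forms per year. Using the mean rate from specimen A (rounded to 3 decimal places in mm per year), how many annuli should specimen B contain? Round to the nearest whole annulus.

Specimen A: adjusted count: 51 − 3 = 48 annuli.
A: Mean rate = 1.5 mm / 48 years ≈ 0.031 mm per year.
Specimen B: 6.3 mm / 0.031 mm per year = 203.23 years ≈ 203 annuli.

203 annuli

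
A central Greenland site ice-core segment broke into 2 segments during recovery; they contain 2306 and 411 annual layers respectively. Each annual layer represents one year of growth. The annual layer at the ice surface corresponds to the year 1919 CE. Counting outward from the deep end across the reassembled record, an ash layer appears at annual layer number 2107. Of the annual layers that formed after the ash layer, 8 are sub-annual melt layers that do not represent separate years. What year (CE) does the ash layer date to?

Total annual layers = 2306 + 411 = 2717.
Between annual layer 2107 and the ice surface there are 2717 − 2107 = 610 annual layers.
Excluding 8 false annual layers: 610 − 8 = 602.
Counting back 602 years from 1919 CE places the ash layer in 1919 − 602 = 1317 CE.

1317 CE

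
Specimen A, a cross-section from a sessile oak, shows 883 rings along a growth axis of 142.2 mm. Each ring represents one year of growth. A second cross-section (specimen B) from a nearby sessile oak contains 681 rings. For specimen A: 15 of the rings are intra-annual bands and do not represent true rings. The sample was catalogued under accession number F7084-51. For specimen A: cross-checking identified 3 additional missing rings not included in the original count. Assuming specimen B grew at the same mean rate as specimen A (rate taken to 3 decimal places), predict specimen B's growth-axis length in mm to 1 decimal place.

Specimen A: after corrections the count is 883 − 15 + 3 = 871 rings.
A: Extension rate ≈ 142.2 / 871 = 0.163 mm/yr.
For B, 0.163 mm/year × 681 years = 111.0 mm.

111.0 mm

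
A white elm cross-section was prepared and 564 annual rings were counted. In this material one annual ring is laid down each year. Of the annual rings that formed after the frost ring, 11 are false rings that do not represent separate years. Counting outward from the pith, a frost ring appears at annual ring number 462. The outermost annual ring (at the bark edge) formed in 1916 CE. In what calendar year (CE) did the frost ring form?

Between annual ring 462 and the bark edge there are 564 − 462 = 102 annual rings.
Excluding 11 false annual rings: 102 − 11 = 91.
Counting back 91 years from 1916 CE places the frost ring in 1916 − 91 = 1825 CE.

1825 CE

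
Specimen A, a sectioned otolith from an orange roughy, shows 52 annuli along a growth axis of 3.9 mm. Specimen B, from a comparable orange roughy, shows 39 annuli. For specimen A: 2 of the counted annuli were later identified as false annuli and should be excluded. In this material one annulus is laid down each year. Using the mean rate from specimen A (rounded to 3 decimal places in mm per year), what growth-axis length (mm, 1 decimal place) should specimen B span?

Specimen A: correcting the raw count gives 52 − 2 = 50 true annuli.
A: Mean rate = 3.9 mm / 50 years ≈ 0.078 mm/yr.
For B, 0.078 mm/year × 39 years = 3.0 mm.

3.0 mm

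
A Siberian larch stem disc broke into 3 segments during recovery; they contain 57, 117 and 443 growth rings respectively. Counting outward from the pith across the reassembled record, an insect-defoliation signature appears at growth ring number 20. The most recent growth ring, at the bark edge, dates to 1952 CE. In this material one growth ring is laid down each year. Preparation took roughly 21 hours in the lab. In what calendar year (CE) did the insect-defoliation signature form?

1355 CE

Total growth rings = 57 + 117 + 443 = 617.
Between growth ring 20 and the bark edge there are 617 − 20 = 597 growth rings.
1952 − 597 = 1355 CE.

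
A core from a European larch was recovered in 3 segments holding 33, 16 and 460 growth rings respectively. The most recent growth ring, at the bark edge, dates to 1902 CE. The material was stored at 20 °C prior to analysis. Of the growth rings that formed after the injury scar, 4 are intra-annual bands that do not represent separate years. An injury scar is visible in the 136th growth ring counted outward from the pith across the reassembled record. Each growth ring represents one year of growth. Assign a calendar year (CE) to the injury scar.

1533 CE

Total growth rings = 33 + 16 + 460 = 509.
The injury scar sits at growth ring 136 from the pith, so 509 − 136 = 373 growth rings formed after it.
Excluding 4 false growth rings: 373 − 4 = 369.
Counting back 369 years from 1902 CE places the injury scar in 1902 − 369 = 1533 CE.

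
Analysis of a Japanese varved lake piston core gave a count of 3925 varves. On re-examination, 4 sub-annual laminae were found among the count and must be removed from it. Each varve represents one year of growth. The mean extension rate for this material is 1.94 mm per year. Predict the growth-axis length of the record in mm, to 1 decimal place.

True varve count = 3925 − 4 = 3921.
3921 years at 1.94 mm/year gives 1.94 × 3921 = 7606.7 mm.

7606.7 mm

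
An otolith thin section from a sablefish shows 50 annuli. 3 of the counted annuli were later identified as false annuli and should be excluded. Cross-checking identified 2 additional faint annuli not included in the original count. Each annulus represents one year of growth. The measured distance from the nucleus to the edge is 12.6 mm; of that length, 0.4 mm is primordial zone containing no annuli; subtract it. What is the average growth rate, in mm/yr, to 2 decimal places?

0.25 mm/yr

True annulus count = 50 − 3 + 2 = 49.
Removing the 0.4 mm offcut leaves 12.6 − 0.4 = 12.2 mm.
Extension rate ≈ 12.2 / 49 = 0.25 mm/yr.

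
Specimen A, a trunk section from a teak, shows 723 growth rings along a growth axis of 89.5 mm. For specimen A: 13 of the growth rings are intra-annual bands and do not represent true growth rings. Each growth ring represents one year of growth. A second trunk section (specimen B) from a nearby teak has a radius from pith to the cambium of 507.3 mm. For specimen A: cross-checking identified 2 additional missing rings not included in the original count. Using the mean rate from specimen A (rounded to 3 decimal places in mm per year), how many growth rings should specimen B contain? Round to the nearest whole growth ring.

4026 growth rings

Specimen A: true growth ring count = 723 − 13 + 2 = 712.
A: Extension rate ≈ 89.5 / 712 = 0.126 mm/year.
Specimen B: 507.3 mm / 0.126 mm per year = 4026.19 years ≈ 4026 growth rings.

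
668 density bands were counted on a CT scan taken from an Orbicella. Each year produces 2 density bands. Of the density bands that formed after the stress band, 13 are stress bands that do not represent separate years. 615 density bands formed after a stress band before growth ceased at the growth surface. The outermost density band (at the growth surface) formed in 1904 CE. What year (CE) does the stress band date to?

1603 CE

There are 615 density bands younger than the stress band.
615 − 13 false = 602 true density bands after the stress band.
Dividing by 2 density bands per year: 602 / 2 = 301 years.
1904 − 301 = 1603 CE.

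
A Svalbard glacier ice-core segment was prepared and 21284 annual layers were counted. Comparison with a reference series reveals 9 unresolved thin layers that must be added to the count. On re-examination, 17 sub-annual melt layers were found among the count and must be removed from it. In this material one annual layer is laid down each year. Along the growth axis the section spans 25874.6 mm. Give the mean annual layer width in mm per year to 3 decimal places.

After corrections the count is 21284 − 17 + 9 = 21276 annual layers.
Extension rate ≈ 25874.6 / 21276 = 1.216 mm per year.

1.216 mm per year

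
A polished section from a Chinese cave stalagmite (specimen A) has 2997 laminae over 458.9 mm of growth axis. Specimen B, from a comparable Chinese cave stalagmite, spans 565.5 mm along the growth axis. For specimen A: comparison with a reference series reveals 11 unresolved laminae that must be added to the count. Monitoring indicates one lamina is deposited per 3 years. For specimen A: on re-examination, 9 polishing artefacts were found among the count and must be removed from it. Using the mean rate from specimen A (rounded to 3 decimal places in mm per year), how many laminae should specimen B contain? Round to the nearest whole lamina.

3696 laminae

Specimen A: true lamina count = 2997 − 9 + 11 = 2999.
Specimen A: at 3 years per lamina, 2999 × 3 = 8997 years.
A: Extension rate ≈ 458.9 / 8997 = 0.051 mm/yr.
For B, 565.5 / 0.051 = 11088.24 years; at 3 years per lamina that is 11088.24 / 3 ≈ 3696 laminae.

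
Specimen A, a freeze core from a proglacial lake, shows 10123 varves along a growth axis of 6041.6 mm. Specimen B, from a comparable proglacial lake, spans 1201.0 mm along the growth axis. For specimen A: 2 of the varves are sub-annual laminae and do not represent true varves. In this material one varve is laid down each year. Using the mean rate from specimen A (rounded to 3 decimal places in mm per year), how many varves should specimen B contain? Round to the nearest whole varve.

Specimen A: adjusted count: 10123 − 2 = 10121 varves.
A: Extension rate ≈ 6041.6 / 10121 = 0.597 mm per year.
Specimen B: 1201.0 mm / 0.597 mm per year = 2011.73 years ≈ 2012 varves.

2012 varves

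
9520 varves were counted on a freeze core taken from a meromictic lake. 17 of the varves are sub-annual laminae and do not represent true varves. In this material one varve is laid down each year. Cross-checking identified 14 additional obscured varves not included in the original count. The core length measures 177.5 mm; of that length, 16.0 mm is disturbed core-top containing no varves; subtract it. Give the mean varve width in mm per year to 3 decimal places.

After corrections the count is 9520 − 17 + 14 = 9517 varves.
The growth record spans 177.5 − 16.0 = 161.5 mm.
161.5 mm over 9517 years gives 161.5 / 9517 ≈ 0.017 mm per year.

0.017 mm per year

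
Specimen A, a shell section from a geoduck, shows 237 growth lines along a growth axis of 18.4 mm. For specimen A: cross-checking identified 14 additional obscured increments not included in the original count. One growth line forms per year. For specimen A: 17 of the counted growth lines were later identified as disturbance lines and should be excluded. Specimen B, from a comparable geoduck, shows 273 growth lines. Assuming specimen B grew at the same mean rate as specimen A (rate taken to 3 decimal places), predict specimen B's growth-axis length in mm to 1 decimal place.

21.6 mm

Specimen A: correcting the raw count gives 237 − 17 + 14 = 234 true growth lines.
A: 18.4 mm over 234 years gives 18.4 / 234 ≈ 0.079 mm/yr.
B's length ≈ 0.079 × 273 = 21.6 mm.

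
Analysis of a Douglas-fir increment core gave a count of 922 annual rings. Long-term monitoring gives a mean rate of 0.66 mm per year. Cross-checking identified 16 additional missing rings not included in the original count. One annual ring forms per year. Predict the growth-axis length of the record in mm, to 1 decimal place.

619.1 mm

After corrections the count is 922 + 16 = 938 annual rings.
Length ≈ 0.66 × 938 = 619.1 mm.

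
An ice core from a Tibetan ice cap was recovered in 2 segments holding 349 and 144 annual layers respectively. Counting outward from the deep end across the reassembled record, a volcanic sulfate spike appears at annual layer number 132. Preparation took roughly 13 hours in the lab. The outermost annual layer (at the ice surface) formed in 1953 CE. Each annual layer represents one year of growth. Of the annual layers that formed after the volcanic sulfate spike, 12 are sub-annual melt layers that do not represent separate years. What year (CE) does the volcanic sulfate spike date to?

Total annual layers = 349 + 144 = 493.
493 − 132 = 361 annual layers lie beyond the volcanic sulfate spike toward the ice surface.
361 − 12 false = 349 true annual layers after the volcanic sulfate spike.
The annual layer at the ice surface is 1953 CE, so the volcanic sulfate spike dates to 1953 − 349 = 1604 CE.

1604 CE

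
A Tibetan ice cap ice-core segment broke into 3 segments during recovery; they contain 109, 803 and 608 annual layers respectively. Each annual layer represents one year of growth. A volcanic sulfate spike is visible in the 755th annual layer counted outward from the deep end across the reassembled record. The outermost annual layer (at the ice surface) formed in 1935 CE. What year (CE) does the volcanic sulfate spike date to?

1170 CE

Total annual layers = 109 + 803 + 608 = 1520.
The volcanic sulfate spike sits at annual layer 755 from the deep end, so 1520 − 755 = 765 annual layers formed after it.
The annual layer at the ice surface is 1935 CE, so the volcanic sulfate spike dates to 1935 − 765 = 1170 CE.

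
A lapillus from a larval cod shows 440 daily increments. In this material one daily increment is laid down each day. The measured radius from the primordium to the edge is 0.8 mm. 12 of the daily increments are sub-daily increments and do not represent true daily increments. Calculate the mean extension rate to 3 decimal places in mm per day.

Correcting the raw count gives 440 − 12 = 428 true daily increments.
Extension rate ≈ 0.8 / 428 = 0.002 mm per day.

0.002 mm per day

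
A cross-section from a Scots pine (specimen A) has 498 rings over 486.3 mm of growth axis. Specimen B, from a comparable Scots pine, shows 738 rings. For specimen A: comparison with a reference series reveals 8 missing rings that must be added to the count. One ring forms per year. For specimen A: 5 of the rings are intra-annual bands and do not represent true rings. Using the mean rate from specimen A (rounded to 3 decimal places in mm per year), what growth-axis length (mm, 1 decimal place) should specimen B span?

Specimen A: after corrections the count is 498 − 5 + 8 = 501 rings.
A: Extension rate ≈ 486.3 / 501 = 0.971 mm/yr.
For B, 0.971 mm/year × 738 years = 716.6 mm.

716.6 mm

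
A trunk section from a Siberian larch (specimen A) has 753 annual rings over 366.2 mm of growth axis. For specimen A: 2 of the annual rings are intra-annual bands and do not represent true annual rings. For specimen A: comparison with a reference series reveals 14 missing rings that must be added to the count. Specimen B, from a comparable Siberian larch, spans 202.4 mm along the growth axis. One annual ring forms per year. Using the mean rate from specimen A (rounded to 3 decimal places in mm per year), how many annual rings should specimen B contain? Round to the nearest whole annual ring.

Specimen A: true annual ring count = 753 − 2 + 14 = 765.
A: Extension rate ≈ 366.2 / 765 = 0.479 mm per year.
Specimen B: 202.4 mm / 0.479 mm per year = 422.55 years ≈ 423 annual rings.

423 annual rings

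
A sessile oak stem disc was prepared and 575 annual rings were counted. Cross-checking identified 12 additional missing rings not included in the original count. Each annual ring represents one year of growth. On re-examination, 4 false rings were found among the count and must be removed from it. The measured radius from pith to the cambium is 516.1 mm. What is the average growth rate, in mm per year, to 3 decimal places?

True annual ring count = 575 − 4 + 12 = 583.
Mean rate = 516.1 mm / 583 years ≈ 0.885 mm per year.

0.885 mm per year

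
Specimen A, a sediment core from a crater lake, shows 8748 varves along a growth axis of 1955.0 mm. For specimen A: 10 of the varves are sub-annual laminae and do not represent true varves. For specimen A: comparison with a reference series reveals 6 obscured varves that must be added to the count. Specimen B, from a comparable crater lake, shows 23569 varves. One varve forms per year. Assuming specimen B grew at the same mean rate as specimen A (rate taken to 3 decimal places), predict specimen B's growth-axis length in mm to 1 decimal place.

5279.5 mm

Specimen A: adjusted count: 8748 − 10 + 6 = 8744 varves.
A: Extension rate ≈ 1955.0 / 8744 = 0.224 mm/yr.
Length of B = 0.224 × 23569 = 5279.5 mm.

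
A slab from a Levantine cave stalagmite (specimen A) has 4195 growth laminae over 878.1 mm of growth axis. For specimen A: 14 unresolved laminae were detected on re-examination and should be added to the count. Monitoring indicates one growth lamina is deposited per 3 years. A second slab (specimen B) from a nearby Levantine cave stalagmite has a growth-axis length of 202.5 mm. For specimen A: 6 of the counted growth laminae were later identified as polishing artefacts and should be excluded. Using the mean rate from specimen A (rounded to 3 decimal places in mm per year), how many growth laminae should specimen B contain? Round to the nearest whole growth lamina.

Specimen A: after corrections the count is 4195 − 6 + 14 = 4203 growth laminae.
Specimen A: at 3 years per growth lamina, 4203 × 3 = 12609 years.
A: 878.1 mm over 12609 years gives 878.1 / 12609 ≈ 0.070 mm/yr.
Specimen B: 202.5 mm / 0.070 mm per year = 2892.86 years; at 3 years per growth lamina that is 2892.86 / 3 ≈ 964 growth laminae.

964 growth laminae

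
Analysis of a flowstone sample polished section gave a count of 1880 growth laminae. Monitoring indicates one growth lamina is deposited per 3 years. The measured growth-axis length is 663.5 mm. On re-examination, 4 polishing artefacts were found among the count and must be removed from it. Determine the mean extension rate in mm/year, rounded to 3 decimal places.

0.118 mm/year

True growth lamina count = 1880 − 4 = 1876.
At 3 years per growth lamina, 1876 × 3 = 5628 years.
Mean rate = 663.5 mm / 5628 years ≈ 0.118 mm/year.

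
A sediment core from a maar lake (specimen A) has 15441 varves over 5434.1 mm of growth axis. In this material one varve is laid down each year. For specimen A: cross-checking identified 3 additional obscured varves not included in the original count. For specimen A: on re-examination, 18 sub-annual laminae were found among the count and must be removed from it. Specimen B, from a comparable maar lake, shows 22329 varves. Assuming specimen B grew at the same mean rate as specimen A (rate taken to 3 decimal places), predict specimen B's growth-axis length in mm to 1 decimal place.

7859.8 mm

Specimen A: after corrections the count is 15441 − 18 + 3 = 15426 varves.
A: 5434.1 mm over 15426 years gives 5434.1 / 15426 ≈ 0.352 mm/yr.
Length of B = 0.352 × 22329 = 7859.8 mm.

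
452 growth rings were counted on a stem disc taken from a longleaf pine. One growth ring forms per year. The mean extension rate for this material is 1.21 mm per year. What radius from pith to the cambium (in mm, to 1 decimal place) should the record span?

546.9 mm

The record spans 452 years at 1.21 mm per year.
452 years at 1.21 mm/year gives 1.21 × 452 = 546.9 mm.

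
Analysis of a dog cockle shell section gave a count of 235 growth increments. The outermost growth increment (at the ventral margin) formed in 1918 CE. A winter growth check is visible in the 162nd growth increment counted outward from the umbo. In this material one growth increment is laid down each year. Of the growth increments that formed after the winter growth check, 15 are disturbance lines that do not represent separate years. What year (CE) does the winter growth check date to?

Between growth increment 162 and the ventral margin there are 235 − 162 = 73 growth increments.
Removing the 15 false growth increments leaves 73 − 15 = 58 true growth increments beyond the winter growth check.
1918 − 58 = 1860 CE.

1860 CE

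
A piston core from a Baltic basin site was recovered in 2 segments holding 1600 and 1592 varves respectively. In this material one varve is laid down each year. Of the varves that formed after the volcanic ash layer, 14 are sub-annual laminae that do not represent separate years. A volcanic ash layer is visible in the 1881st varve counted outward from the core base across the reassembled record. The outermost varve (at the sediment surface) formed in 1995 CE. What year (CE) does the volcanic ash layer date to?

Total varves = 1600 + 1592 = 3192.
Between varve 1881 and the sediment surface there are 3192 − 1881 = 1311 varves.
Removing the 14 false varves leaves 1311 − 14 = 1297 true varves beyond the volcanic ash layer.
1995 − 1297 = 698 CE.

698 CE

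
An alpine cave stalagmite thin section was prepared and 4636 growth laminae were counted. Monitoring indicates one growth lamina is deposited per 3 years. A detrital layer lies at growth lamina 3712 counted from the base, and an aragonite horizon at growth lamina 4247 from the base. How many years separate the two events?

1605 yr

The two markers are separated by 4247 − 3712 = 535 growth laminae.
Multiplying by 3 years per growth lamina: 535 × 3 = 1605 years.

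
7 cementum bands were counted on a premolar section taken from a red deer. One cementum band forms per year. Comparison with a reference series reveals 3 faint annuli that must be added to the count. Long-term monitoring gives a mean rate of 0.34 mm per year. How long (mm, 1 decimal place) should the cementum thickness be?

3.4 mm

After corrections the count is 7 + 3 = 10 cementum bands.
Predicted length = 0.34 mm/year × 10 years = 3.4 mm.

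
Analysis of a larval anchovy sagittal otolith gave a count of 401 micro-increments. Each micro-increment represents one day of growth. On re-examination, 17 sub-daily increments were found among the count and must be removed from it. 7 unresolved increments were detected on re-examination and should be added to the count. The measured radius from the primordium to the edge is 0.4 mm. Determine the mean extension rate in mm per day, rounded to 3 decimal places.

Adjusted count: 401 − 17 + 7 = 391 micro-increments.
Extension rate ≈ 0.4 / 391 = 0.001 mm per day.

0.001 mm per day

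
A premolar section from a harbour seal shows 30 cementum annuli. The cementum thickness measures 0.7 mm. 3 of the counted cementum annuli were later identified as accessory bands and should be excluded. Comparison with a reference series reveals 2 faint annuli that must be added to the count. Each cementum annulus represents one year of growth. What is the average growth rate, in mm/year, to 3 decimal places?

0.024 mm/year

True cementum annulus count = 30 − 3 + 2 = 29.
Mean rate = 0.7 mm / 29 years ≈ 0.024 mm/year.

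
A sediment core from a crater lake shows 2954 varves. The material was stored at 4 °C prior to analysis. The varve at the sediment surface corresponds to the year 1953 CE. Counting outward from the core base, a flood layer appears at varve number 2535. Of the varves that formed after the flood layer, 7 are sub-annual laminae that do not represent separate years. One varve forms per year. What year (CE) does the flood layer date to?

1541 CE

2954 − 2535 = 419 varves lie beyond the flood layer toward the sediment surface.
419 − 7 false = 412 true varves after the flood layer.
Counting back 412 years from 1953 CE places the flood layer in 1953 − 412 = 1541 CE.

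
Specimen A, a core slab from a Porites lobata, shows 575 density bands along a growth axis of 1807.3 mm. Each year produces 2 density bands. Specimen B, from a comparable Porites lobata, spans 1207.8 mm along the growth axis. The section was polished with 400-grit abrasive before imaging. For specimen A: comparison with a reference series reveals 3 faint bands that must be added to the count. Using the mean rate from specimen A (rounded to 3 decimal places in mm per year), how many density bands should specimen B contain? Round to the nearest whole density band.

Specimen A: correcting the raw count gives 575 + 3 = 578 true density bands.
Specimen A: dividing by 2 density bands per year: 578 / 2 = 289 years.
A: 1807.3 mm over 289 years gives 1807.3 / 289 ≈ 6.254 mm per year.
B spans 1207.8 / 6.254 = 193.12 years; at 2 density bands per year that is 193.12 × 2 ≈ 386 density bands.

386 density bands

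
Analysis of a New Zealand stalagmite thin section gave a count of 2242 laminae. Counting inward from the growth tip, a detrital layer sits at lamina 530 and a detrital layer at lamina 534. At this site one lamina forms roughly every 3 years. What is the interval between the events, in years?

12 yr

534 − 530 = 4 laminae lie between the two events.
At 3 years per lamina, 4 × 3 = 12 years.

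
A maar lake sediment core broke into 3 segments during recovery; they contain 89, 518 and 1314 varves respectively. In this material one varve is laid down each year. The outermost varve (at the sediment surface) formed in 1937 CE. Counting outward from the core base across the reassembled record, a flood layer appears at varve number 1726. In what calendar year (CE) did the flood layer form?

1742 CE

Total varves = 89 + 518 + 1314 = 1921.
1921 − 1726 = 195 varves lie beyond the flood layer toward the sediment surface.
The varve at the sediment surface is 1937 CE, so the flood layer dates to 1937 − 195 = 1742 CE.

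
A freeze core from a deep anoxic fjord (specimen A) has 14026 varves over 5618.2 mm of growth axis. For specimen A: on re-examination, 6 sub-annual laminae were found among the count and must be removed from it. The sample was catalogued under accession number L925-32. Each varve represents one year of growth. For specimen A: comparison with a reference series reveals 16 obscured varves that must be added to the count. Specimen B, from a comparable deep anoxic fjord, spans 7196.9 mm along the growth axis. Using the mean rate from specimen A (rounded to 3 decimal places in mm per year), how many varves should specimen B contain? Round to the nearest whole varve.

Specimen A: correcting the raw count gives 14026 − 6 + 16 = 14036 true varves.
A: Mean rate = 5618.2 mm / 14036 years ≈ 0.400 mm/yr.
Specimen B: 7196.9 mm / 0.400 mm per year = 17992.25 years ≈ 17992 varves.

17992 varves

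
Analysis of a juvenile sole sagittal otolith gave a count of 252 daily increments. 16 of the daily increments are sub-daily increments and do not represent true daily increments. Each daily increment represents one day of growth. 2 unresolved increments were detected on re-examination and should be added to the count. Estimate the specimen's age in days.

Correcting the raw count gives 252 − 16 + 2 = 238 true daily increments.
One daily increment per day makes the duration 238 days.

238 days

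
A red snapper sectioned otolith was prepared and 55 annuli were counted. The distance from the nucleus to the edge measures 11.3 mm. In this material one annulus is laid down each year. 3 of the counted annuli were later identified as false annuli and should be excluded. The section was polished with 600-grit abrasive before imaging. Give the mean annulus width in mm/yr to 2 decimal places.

0.22 mm/yr

After corrections the count is 55 − 3 = 52 annuli.
Extension rate ≈ 11.3 / 52 = 0.22 mm/yr.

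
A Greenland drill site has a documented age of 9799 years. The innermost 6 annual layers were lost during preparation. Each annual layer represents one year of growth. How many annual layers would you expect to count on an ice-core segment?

One annual layer per year gives 9799 annual layers over 9799 years.
Subtracting the 6 annual layers not captured gives 9799 − 6 = 9793 annual layers in the record.

9793 annual layers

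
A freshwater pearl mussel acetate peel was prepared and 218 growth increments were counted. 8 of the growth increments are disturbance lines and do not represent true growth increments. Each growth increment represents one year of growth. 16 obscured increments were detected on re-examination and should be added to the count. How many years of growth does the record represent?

226 yr

Correcting the raw count gives 218 − 8 + 16 = 226 true growth increments.
At one growth increment per year, that is 226 years.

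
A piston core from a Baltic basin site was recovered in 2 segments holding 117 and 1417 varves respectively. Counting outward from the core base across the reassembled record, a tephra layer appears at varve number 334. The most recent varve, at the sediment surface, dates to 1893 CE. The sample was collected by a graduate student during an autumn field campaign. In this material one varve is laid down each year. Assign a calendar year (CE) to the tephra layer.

Total varves = 117 + 1417 = 1534.
Between varve 334 and the sediment surface there are 1534 − 334 = 1200 varves.
Counting back 1200 years from 1893 CE places the tephra layer in 1893 − 1200 = 693 CE.

693 CE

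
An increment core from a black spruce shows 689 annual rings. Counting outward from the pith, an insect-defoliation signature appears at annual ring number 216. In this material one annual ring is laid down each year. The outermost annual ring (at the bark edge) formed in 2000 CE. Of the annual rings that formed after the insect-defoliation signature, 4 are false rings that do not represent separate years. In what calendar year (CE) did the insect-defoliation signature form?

1531 CE

The insect-defoliation signature sits at annual ring 216 from the pith, so 689 − 216 = 473 annual rings formed after it.
Excluding 4 false annual rings: 473 − 4 = 469.
The annual ring at the bark edge is 2000 CE, so the insect-defoliation signature dates to 2000 − 469 = 1531 CE.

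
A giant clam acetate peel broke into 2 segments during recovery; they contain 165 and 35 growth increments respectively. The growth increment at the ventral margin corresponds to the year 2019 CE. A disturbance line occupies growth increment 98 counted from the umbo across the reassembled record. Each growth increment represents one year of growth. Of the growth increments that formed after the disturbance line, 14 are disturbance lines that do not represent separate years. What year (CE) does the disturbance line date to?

1931 CE

Total growth increments = 165 + 35 = 200.
200 − 98 = 102 growth increments lie beyond the disturbance line toward the ventral margin.
102 − 14 false = 88 true growth increments after the disturbance line.
The growth increment at the ventral margin is 2019 CE, so the disturbance line dates to 2019 − 88 = 1931 CE.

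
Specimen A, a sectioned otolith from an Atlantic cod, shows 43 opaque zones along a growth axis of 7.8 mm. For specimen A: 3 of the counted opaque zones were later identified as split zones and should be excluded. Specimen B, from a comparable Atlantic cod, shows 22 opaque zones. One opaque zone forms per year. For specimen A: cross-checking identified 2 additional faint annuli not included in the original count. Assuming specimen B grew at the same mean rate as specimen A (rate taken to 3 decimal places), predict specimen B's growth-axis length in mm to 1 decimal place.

4.1 mm

Specimen A: after corrections the count is 43 − 3 + 2 = 42 opaque zones.
A: Mean rate = 7.8 mm / 42 years ≈ 0.186 mm/yr.
Length of B = 0.186 × 22 = 4.1 mm.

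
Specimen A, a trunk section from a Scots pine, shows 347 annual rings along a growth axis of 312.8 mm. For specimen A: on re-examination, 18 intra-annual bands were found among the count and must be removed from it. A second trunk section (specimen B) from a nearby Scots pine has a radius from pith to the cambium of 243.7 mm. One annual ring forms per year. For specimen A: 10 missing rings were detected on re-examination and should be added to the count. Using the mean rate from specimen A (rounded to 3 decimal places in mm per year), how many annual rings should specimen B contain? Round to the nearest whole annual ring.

264 annual rings

Specimen A: after corrections the count is 347 − 18 + 10 = 339 annual rings.
A: 312.8 mm over 339 years gives 312.8 / 339 ≈ 0.923 mm/year.
B spans 243.7 / 0.923 = 264.03 years ≈ 264 annual rings.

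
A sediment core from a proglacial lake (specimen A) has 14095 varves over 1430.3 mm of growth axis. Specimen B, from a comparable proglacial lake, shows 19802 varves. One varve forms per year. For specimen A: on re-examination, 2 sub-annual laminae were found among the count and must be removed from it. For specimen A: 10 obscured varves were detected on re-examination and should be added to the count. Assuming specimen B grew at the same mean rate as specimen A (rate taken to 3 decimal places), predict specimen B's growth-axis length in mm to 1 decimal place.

Specimen A: adjusted count: 14095 − 2 + 10 = 14103 varves.
A: Extension rate ≈ 1430.3 / 14103 = 0.101 mm/year.
B's length ≈ 0.101 × 19802 = 2000.0 mm.

2000.0 mm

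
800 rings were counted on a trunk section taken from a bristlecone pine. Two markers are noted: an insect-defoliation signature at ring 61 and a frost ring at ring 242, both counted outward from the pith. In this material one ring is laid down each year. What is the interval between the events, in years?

242 − 61 = 181 rings lie between the two events.
That is 181 years at one ring per year.

181 years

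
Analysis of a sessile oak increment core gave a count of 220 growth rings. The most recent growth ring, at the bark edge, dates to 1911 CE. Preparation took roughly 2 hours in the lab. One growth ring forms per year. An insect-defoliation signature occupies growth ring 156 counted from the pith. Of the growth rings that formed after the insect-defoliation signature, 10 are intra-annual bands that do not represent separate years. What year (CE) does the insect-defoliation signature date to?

Between growth ring 156 and the bark edge there are 220 − 156 = 64 growth rings.
64 − 10 false = 54 true growth rings after the insect-defoliation signature.
The growth ring at the bark edge is 1911 CE, so the insect-defoliation signature dates to 1911 − 54 = 1857 CE.

1857 CE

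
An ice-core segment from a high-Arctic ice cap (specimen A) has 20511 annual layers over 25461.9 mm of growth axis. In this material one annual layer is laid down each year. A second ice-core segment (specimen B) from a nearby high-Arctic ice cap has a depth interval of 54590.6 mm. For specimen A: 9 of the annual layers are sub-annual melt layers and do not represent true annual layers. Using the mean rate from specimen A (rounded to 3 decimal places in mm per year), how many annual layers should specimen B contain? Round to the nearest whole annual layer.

Specimen A: adjusted count: 20511 − 9 = 20502 annual layers.
A: Mean rate = 25461.9 mm / 20502 years ≈ 1.242 mm/year.
Specimen B: 54590.6 mm / 1.242 mm per year = 43953.78 years ≈ 43954 annual layers.

43954 annual layers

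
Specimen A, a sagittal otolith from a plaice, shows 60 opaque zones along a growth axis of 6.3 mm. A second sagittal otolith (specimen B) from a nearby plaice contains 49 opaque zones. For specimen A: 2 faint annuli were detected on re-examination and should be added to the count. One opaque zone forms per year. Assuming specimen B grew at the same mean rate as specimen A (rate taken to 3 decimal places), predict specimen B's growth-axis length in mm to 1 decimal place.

5.0 mm

Specimen A: true opaque zone count = 60 + 2 = 62.
A: Mean rate = 6.3 mm / 62 years ≈ 0.102 mm/year.
B's length ≈ 0.102 × 49 = 5.0 mm.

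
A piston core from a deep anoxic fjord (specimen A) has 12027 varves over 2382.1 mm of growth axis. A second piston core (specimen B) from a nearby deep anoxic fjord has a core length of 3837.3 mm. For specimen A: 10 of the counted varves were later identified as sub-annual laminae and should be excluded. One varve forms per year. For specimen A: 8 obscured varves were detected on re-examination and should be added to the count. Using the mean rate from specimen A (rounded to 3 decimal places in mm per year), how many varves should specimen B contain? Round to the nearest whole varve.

Specimen A: after corrections the count is 12027 − 10 + 8 = 12025 varves.
A: 2382.1 mm over 12025 years gives 2382.1 / 12025 ≈ 0.198 mm per year.
B spans 3837.3 / 0.198 = 19380.30 years ≈ 19380 varves.

19380 varves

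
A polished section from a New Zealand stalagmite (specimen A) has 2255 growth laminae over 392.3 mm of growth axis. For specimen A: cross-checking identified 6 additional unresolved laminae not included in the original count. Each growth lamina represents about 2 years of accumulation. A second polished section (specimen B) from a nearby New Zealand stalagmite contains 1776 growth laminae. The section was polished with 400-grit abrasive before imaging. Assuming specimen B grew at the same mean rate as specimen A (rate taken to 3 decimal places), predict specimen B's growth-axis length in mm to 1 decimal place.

309.0 mm

Specimen A: correcting the raw count gives 2255 + 6 = 2261 true growth laminae.
Specimen A: 2261 growth laminae at 2 years each span 2261 × 2 = 4522 years.
A: 392.3 mm over 4522 years gives 392.3 / 4522 ≈ 0.087 mm/year.
Specimen B: multiplying by 2 years per growth lamina: 1776 × 2 = 3552 years. Length of B = 0.087 × 3552 = 309.0 mm.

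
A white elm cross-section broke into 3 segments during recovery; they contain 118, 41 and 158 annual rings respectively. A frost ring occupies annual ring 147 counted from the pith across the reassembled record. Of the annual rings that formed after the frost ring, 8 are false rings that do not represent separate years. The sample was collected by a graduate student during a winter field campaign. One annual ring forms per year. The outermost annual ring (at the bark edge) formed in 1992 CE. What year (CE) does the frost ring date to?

1830 CE

Total annual rings = 118 + 41 + 158 = 317.
Between annual ring 147 and the bark edge there are 317 − 147 = 170 annual rings.
Excluding 8 false annual rings: 170 − 8 = 162.
The annual ring at the bark edge is 1992 CE, so the frost ring dates to 1992 − 162 = 1830 CE.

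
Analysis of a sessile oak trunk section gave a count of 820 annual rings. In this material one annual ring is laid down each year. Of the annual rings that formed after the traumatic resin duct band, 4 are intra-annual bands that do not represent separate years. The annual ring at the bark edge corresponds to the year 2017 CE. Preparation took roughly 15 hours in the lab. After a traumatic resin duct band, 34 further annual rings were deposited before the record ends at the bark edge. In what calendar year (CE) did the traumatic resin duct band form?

There are 34 annual rings younger than the traumatic resin duct band.
Excluding 4 false annual rings: 34 − 4 = 30.
Counting back 30 years from 2017 CE places the traumatic resin duct band in 2017 − 30 = 1987 CE.

1987 CE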